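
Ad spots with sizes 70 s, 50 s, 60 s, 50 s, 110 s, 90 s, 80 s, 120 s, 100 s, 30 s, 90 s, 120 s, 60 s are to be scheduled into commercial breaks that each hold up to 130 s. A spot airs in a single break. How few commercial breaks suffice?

9

Total = 120 + 120 + 110 + 100 + 90 + 90 + 80 + 70 + 60 + 60 + 50 + 50 + 30 = 1030 s.
Lower bound: ⌈1030/130⌉ = 8 commercial breaks.
A packing using 9 commercial breaks:
  break 1: 120 = 120
  break 2: 120 = 120
  break 3: 110 = 110
  break 4: 100 + 30 = 130
  break 5: 90 = 90
  break 6: 90 = 90
  break 7: 80 + 50 = 130
  break 8: 70 + 60 = 130
  break 9: 60 + 50 = 110
No arrangement into 8 commercial breaks stays within capacity, so 9 is optimal.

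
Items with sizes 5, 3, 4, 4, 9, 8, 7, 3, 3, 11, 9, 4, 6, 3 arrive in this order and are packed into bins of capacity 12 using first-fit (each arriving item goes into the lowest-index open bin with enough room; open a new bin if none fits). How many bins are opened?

  5 → bin 1 (new)  [load 5/12]
  3 → bin 1  [load 8/12]
  4 → bin 1  [load 12/12]
  4 → bin 2 (new)  [load 4/12]
  9 → bin 3 (new)  [load 9/12]
  8 → bin 2  [load 12/12]
  7 → bin 4 (new)  [load 7/12]
  3 → bin 3  [load 12/12]
  3 → bin 4  [load 10/12]
  11 → bin 5 (new)  [load 11/12]
  9 → bin 6 (new)  [load 9/12]
  4 → bin 7 (new)  [load 4/12]
  6 → bin 7  [load 10/12]
  3 → bin 6  [load 12/12]
7 bins opened.

7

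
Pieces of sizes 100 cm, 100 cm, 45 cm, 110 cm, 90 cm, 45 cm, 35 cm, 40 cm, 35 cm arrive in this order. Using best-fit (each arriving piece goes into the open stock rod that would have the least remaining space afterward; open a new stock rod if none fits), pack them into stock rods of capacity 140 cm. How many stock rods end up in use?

  100 → stock rod 1 (new)  [load 100/140]
  100 → stock rod 2 (new)  [load 100/140]
  45 → stock rod 3 (new)  [load 45/140]
  110 → stock rod 4 (new)  [load 110/140]
  90 → stock rod 3  [load 135/140]
  45 → stock rod 5 (new)  [load 45/140]
  35 → stock rod 1  [load 135/140]
  40 → stock rod 2  [load 140/140]
  35 → stock rod 5  [load 80/140]
5 stock rods opened.

5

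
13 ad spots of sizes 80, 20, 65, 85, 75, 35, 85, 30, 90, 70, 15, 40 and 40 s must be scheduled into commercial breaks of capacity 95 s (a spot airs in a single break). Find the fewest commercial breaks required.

Total = 90 + 85 + 85 + 80 + 75 + 70 + 65 + 40 + 40 + 35 + 30 + 20 + 15 = 730 s.
Lower bound: ⌈730/95⌉ = 8 commercial breaks.
A packing using 9 commercial breaks:
  break 1: 90 = 90
  break 2: 85 = 85
  break 3: 85 = 85
  break 4: 80 + 15 = 95
  break 5: 75 + 20 = 95
  break 6: 70 = 70
  break 7: 65 + 30 = 95
  break 8: 40 + 40 = 80
  break 9: 35 = 35
No arrangement into 8 commercial breaks stays within capacity, so 9 is optimal.

9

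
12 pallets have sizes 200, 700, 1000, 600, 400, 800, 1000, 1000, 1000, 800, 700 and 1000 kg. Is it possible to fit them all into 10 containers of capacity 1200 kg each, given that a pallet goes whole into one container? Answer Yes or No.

A valid assignment using 10 containers:
  container 1: 1000 + 200 = 1200
  container 2: 1000 = 1000
  container 3: 1000 = 1000
  container 4: 1000 = 1000
  container 5: 1000 = 1000
  container 6: 800 + 400 = 1200
  container 7: 800 = 800
  container 8: 700 = 700
  container 9: 700 = 700
  container 10: 600 = 600
Every load is within 1200 kg, so 10 containers suffice.

Yes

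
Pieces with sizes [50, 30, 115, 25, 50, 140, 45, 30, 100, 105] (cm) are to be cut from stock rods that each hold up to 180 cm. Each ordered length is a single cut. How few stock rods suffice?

4

Total = 140 + 115 + 105 + 100 + 50 + 50 + 45 + 30 + 30 + 25 = 690 cm.
Lower bound: ⌈690/180⌉ = 4 stock rods.
A packing using 4 stock rods:
  stock rod 1: 140 + 30 = 170
  stock rod 2: 115 + 50 = 165
  stock rod 3: 105 + 50 + 25 = 180
  stock rod 4: 100 + 45 + 30 = 175
This matches the lower bound, so 4 is optimal.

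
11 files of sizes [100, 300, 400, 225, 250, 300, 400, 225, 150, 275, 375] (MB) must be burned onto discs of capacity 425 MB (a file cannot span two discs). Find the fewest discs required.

Total = 400 + 400 + 375 + 300 + 300 + 275 + 250 + 225 + 225 + 150 + 100 = 3000 MB.
Lower bound: ⌈3000/425⌉ = 8 discs.
Also, 9 files each exceed 425/2 MB, and no two of those can share a disc, so at least 9 discs are needed.
A packing using 9 discs:
  disc 1: 400 = 400
  disc 2: 400 = 400
  disc 3: 375 = 375
  disc 4: 300 + 100 = 400
  disc 5: 300 = 300
  disc 6: 275 + 150 = 425
  disc 7: 250 = 250
  disc 8: 225 = 225
  disc 9: 225 = 225
This matches the lower bound, so 9 is optimal.

9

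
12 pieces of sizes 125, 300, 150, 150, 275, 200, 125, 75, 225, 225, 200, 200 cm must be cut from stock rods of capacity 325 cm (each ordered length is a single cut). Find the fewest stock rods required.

8

Total = 300 + 275 + 225 + 225 + 200 + 200 + 200 + 150 + 150 + 125 + 125 + 75 = 2250 cm.
Lower bound: ⌈2250/325⌉ = 7 stock rods.
A packing using 8 stock rods:
  stock rod 1: 300 = 300
  stock rod 2: 275 = 275
  stock rod 3: 225 + 75 = 300
  stock rod 4: 225 = 225
  stock rod 5: 200 + 125 = 325
  stock rod 6: 200 + 125 = 325
  stock rod 7: 200 = 200
  stock rod 8: 150 + 150 = 300
No arrangement into 7 stock rods stays within capacity, so 8 is optimal.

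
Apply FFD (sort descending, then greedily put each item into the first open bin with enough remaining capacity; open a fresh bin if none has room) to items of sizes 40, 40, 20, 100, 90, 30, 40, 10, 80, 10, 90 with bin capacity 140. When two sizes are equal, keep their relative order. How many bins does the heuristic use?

4

Sorted descending: 100, 90, 90, 80, 40, 40, 40, 30, 20, 10, 10.
  100 → bin 1 (new)  [load 100/140]
  90 → bin 2 (new)  [load 90/140]
  90 → bin 3 (new)  [load 90/140]
  80 → bin 4 (new)  [load 80/140]
  40 → bin 1  [load 140/140]
  40 → bin 2  [load 130/140]
  40 → bin 3  [load 130/140]
  30 → bin 4  [load 110/140]
  20 → bin 4  [load 130/140]
  10 → bin 2  [load 140/140]
  10 → bin 3  [load 140/140]
4 bins opened.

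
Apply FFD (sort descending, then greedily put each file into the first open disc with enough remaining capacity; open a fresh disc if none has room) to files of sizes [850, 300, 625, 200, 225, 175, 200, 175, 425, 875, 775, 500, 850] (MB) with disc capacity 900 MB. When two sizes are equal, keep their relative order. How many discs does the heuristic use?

Sorted descending: 875, 850, 850, 775, 625, 500, 425, 300, 225, 200, 200, 175, 175.
  875 → disc 1 (new)  [load 875/900]
  850 → disc 2 (new)  [load 850/900]
  850 → disc 3 (new)  [load 850/900]
  775 → disc 4 (new)  [load 775/900]
  625 → disc 5 (new)  [load 625/900]
  500 → disc 6 (new)  [load 500/900]
  425 → disc 7 (new)  [load 425/900]
  300 → disc 6  [load 800/900]
  225 → disc 5  [load 850/900]
  200 → disc 7  [load 625/900]
  200 → disc 7  [load 825/900]
  175 → disc 8 (new)  [load 175/900]
  175 → disc 8  [load 350/900]
8 discs opened.

8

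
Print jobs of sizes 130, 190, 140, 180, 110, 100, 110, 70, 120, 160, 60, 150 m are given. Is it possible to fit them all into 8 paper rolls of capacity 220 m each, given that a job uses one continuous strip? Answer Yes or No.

Yes

A valid assignment using 8 paper rolls:
  roll 1: 190 = 190
  roll 2: 180 = 180
  roll 3: 160 + 60 = 220
  roll 4: 150 + 70 = 220
  roll 5: 140 = 140
  roll 6: 130 = 130
  roll 7: 120 + 100 = 220
  roll 8: 110 + 110 = 220
Every load is within 220 m, so 8 paper rolls suffice.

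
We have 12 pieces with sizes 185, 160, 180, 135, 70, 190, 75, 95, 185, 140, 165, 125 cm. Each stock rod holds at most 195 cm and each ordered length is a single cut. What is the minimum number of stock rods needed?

10

Total = 190 + 185 + 185 + 180 + 165 + 160 + 140 + 135 + 125 + 95 + 75 + 70 = 1705 cm.
Lower bound: ⌈1705/195⌉ = 9 stock rods.
A packing using 10 stock rods:
  stock rod 1: 190 = 190
  stock rod 2: 185 = 185
  stock rod 3: 185 = 185
  stock rod 4: 180 = 180
  stock rod 5: 165 = 165
  stock rod 6: 160 = 160
  stock rod 7: 140 = 140
  stock rod 8: 135 = 135
  stock rod 9: 125 + 70 = 195
  stock rod 10: 95 + 75 = 170
No arrangement into 9 stock rods stays within capacity, so 10 is optimal.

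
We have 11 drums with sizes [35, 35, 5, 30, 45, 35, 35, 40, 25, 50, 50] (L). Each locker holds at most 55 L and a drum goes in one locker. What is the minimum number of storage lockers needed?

Total = 50 + 50 + 45 + 40 + 35 + 35 + 35 + 35 + 30 + 25 + 5 = 385 L.
Lower bound: ⌈385/55⌉ = 7 storage lockers.
Also, 9 drums each exceed 55/2 L, and no two of those can share a locker, so at least 9 storage lockers are needed.
A packing using 9 storage lockers:
  locker 1: 50 + 5 = 55
  locker 2: 50 = 50
  locker 3: 45 = 45
  locker 4: 40 = 40
  locker 5: 35 = 35
  locker 6: 35 = 35
  locker 7: 35 = 35
  locker 8: 35 = 35
  locker 9: 30 + 25 = 55
This matches the lower bound, so 9 is optimal.

9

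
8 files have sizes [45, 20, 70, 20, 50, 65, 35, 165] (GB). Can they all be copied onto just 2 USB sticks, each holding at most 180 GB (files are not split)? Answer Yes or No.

Total = 470 GB; ⌈470/180⌉ = 3.
At least 3 USB sticks are required, but only 2 are allowed.

No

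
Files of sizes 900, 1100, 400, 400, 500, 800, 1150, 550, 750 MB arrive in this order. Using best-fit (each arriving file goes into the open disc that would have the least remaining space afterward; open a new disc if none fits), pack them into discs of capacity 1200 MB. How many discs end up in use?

  900 → disc 1 (new)  [load 900/1200]
  1100 → disc 2 (new)  [load 1100/1200]
  400 → disc 3 (new)  [load 400/1200]
  400 → disc 3  [load 800/1200]
  500 → disc 4 (new)  [load 500/1200]
  800 → disc 5 (new)  [load 800/1200]
  1150 → disc 6 (new)  [load 1150/1200]
  550 → disc 4  [load 1050/1200]
  750 → disc 7 (new)  [load 750/1200]
7 discs opened.

7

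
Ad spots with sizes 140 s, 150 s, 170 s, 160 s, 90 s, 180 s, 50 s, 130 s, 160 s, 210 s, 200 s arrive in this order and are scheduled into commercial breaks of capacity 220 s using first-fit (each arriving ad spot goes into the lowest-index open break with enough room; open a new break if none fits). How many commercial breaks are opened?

  140 → break 1 (new)  [load 140/220]
  150 → break 2 (new)  [load 150/220]
  170 → break 3 (new)  [load 170/220]
  160 → break 4 (new)  [load 160/220]
  90 → break 5 (new)  [load 90/220]
  180 → break 6 (new)  [load 180/220]
  50 → break 1  [load 190/220]
  130 → break 5  [load 220/220]
  160 → break 7 (new)  [load 160/220]
  210 → break 8 (new)  [load 210/220]
  200 → break 9 (new)  [load 200/220]
9 commercial breaks opened.

9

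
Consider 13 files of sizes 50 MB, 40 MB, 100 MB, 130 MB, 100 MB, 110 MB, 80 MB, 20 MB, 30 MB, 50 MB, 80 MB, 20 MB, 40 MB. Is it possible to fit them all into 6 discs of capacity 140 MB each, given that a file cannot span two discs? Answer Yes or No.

No

Total = 850 MB; ⌈850/140⌉ = 7.
At least 7 discs are required, but only 6 are allowed.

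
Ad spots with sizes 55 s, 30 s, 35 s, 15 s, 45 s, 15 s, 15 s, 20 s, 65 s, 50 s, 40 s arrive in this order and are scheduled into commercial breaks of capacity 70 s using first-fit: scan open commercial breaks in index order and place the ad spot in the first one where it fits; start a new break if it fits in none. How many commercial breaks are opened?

7

  55 → break 1 (new)  [load 55/70]
  30 → break 2 (new)  [load 30/70]
  35 → break 2  [load 65/70]
  15 → break 1  [load 70/70]
  45 → break 3 (new)  [load 45/70]
  15 → break 3  [load 60/70]
  15 → break 4 (new)  [load 15/70]
  20 → break 4  [load 35/70]
  65 → break 5 (new)  [load 65/70]
  50 → break 6 (new)  [load 50/70]
  40 → break 7 (new)  [load 40/70]
7 commercial breaks opened.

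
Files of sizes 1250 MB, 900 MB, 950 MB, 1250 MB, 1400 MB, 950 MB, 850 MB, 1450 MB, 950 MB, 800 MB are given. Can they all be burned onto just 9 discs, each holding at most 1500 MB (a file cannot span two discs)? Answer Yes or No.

Total = 10750 MB; ⌈10750/1500⌉ = 8.
10 files each exceed half the capacity and cannot share a disc, forcing at least 10 discs.
At least 10 discs are required, but only 9 are allowed.

No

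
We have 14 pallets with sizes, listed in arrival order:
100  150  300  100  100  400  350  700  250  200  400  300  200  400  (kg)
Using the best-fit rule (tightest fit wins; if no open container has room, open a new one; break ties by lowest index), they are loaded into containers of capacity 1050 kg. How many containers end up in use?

4

  100 → container 1 (new)  [load 100/1050]
  150 → container 1  [load 250/1050]
  300 → container 1  [load 550/1050]
  100 → container 1  [load 650/1050]
  100 → container 1  [load 750/1050]
  400 → container 2 (new)  [load 400/1050]
  350 → container 2  [load 750/1050]
  700 → container 3 (new)  [load 700/1050]
  250 → container 1  [load 1000/1050]
  200 → container 2  [load 950/1050]
  400 → container 4 (new)  [load 400/1050]
  300 → container 3  [load 1000/1050]
  200 → container 4  [load 600/1050]
  400 → container 4  [load 1000/1050]
4 containers opened.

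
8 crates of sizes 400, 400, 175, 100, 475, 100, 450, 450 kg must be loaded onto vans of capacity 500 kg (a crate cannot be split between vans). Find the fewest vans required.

Total = 475 + 450 + 450 + 400 + 400 + 175 + 100 + 100 = 2550 kg.
Lower bound: ⌈2550/500⌉ = 6 vans.
A packing using 6 vans:
  van 1: 475 = 475
  van 2: 450 = 450
  van 3: 450 = 450
  van 4: 400 + 100 = 500
  van 5: 400 + 100 = 500
  van 6: 175 = 175
This matches the lower bound, so 6 is optimal.

6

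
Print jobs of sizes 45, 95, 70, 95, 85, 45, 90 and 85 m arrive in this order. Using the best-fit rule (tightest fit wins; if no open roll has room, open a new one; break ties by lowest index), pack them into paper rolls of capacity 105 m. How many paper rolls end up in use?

  45 → roll 1 (new)  [load 45/105]
  95 → roll 2 (new)  [load 95/105]
  70 → roll 3 (new)  [load 70/105]
  95 → roll 4 (new)  [load 95/105]
  85 → roll 5 (new)  [load 85/105]
  45 → roll 1  [load 90/105]
  90 → roll 6 (new)  [load 90/105]
  85 → roll 7 (new)  [load 85/105]
7 paper rolls opened.

7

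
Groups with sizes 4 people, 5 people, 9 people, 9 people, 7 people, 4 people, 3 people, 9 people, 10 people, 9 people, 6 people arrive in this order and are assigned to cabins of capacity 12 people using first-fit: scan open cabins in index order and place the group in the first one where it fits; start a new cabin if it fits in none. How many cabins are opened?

8

  4 → cabin 1 (new)  [load 4/12]
  5 → cabin 1  [load 9/12]
  9 → cabin 2 (new)  [load 9/12]
  9 → cabin 3 (new)  [load 9/12]
  7 → cabin 4 (new)  [load 7/12]
  4 → cabin 4  [load 11/12]
  3 → cabin 1  [load 12/12]
  9 → cabin 5 (new)  [load 9/12]
  10 → cabin 6 (new)  [load 10/12]
  9 → cabin 7 (new)  [load 9/12]
  6 → cabin 8 (new)  [load 6/12]
8 cabins opened.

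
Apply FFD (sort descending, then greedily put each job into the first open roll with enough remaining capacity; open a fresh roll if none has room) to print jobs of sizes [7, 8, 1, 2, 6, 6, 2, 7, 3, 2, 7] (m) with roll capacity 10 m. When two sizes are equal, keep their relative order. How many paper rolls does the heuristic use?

Sorted descending: 8, 7, 7, 7, 6, 6, 3, 2, 2, 2, 1.
  8 → roll 1 (new)  [load 8/10]
  7 → roll 2 (new)  [load 7/10]
  7 → roll 3 (new)  [load 7/10]
  7 → roll 4 (new)  [load 7/10]
  6 → roll 5 (new)  [load 6/10]
  6 → roll 6 (new)  [load 6/10]
  3 → roll 2  [load 10/10]
  2 → roll 1  [load 10/10]
  2 → roll 3  [load 9/10]
  2 → roll 4  [load 9/10]
  1 → roll 3  [load 10/10]
6 paper rolls opened.

6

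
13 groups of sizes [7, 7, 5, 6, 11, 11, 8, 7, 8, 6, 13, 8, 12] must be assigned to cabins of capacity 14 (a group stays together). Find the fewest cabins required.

Total = 13 + 12 + 11 + 11 + 8 + 8 + 8 + 7 + 7 + 7 + 6 + 6 + 5 = 109.
Lower bound: ⌈109/14⌉ = 8 cabins.
A packing using 9 cabins:
  cabin 1: 13 = 13
  cabin 2: 12 = 12
  cabin 3: 11 = 11
  cabin 4: 11 = 11
  cabin 5: 8 + 6 = 14
  cabin 6: 8 + 6 = 14
  cabin 7: 8 + 5 = 13
  cabin 8: 7 + 7 = 14
  cabin 9: 7 = 7
No arrangement into 8 cabins stays within capacity, so 9 is optimal.

9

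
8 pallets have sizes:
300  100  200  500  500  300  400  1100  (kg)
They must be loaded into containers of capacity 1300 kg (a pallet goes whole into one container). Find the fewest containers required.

Total = 1100 + 500 + 500 + 400 + 300 + 300 + 200 + 100 = 3400 kg.
Lower bound: ⌈3400/1300⌉ = 3 containers.
A packing using 3 containers:
  container 1: 1100 + 200 = 1300
  container 2: 500 + 500 + 300 = 1300
  container 3: 400 + 300 + 100 = 800
This matches the lower bound, so 3 is optimal.

3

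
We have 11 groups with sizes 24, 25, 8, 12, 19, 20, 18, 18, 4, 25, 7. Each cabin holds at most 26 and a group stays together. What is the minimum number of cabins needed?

8

Total = 25 + 25 + 24 + 20 + 19 + 18 + 18 + 12 + 8 + 7 + 4 = 180.
Lower bound: ⌈180/26⌉ = 7 cabins.
A packing using 8 cabins:
  cabin 1: 25 = 25
  cabin 2: 25 = 25
  cabin 3: 24 = 24
  cabin 4: 20 + 4 = 24
  cabin 5: 19 + 7 = 26
  cabin 6: 18 + 8 = 26
  cabin 7: 18 = 18
  cabin 8: 12 = 12
No arrangement into 7 cabins stays within capacity, so 8 is optimal.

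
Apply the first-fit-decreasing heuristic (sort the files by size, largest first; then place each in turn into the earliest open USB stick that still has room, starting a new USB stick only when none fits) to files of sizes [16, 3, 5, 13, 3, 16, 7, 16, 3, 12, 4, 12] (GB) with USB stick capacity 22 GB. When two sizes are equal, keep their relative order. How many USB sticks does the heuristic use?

Sorted descending: 16, 16, 16, 13, 12, 12, 7, 5, 4, 3, 3, 3.
  16 → USB stick 1 (new)  [load 16/22]
  16 → USB stick 2 (new)  [load 16/22]
  16 → USB stick 3 (new)  [load 16/22]
  13 → USB stick 4 (new)  [load 13/22]
  12 → USB stick 5 (new)  [load 12/22]
  12 → USB stick 6 (new)  [load 12/22]
  7 → USB stick 4  [load 20/22]
  5 → USB stick 1  [load 21/22]
  4 → USB stick 2  [load 20/22]
  3 → USB stick 3  [load 19/22]
  3 → USB stick 3  [load 22/22]
  3 → USB stick 5  [load 15/22]
6 USB sticks opened.

6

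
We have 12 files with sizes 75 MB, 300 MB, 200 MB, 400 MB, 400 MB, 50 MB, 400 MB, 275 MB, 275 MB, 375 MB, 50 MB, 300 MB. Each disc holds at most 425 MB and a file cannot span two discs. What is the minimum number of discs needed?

Total = 400 + 400 + 400 + 375 + 300 + 300 + 275 + 275 + 200 + 75 + 50 + 50 = 3100 MB.
Lower bound: ⌈3100/425⌉ = 8 discs.
A packing using 9 discs:
  disc 1: 400 = 400
  disc 2: 400 = 400
  disc 3: 400 = 400
  disc 4: 375 + 50 = 425
  disc 5: 300 + 75 + 50 = 425
  disc 6: 300 = 300
  disc 7: 275 = 275
  disc 8: 275 = 275
  disc 9: 200 = 200
No arrangement into 8 discs stays within capacity, so 9 is optimal.

9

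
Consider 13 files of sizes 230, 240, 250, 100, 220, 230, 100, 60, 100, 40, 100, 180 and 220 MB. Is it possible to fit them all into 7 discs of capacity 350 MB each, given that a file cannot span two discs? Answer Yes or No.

Yes

A valid assignment using 7 discs:
  disc 1: 250 + 100 = 350
  disc 2: 240 + 100 = 340
  disc 3: 230 + 100 = 330
  disc 4: 230 + 100 = 330
  disc 5: 220 + 60 + 40 = 320
  disc 6: 220 = 220
  disc 7: 180 = 180
Every load is within 350 MB, so 7 discs suffice.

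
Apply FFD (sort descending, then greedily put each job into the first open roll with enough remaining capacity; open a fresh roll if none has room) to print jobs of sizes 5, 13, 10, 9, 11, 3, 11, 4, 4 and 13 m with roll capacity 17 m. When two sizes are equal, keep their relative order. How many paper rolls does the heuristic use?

6

Sorted descending: 13, 13, 11, 11, 10, 9, 5, 4, 4, 3.
  13 → roll 1 (new)  [load 13/17]
  13 → roll 2 (new)  [load 13/17]
  11 → roll 3 (new)  [load 11/17]
  11 → roll 4 (new)  [load 11/17]
  10 → roll 5 (new)  [load 10/17]
  9 → roll 6 (new)  [load 9/17]
  5 → roll 3  [load 16/17]
  4 → roll 1  [load 17/17]
  4 → roll 2  [load 17/17]
  3 → roll 4  [load 14/17]
6 paper rolls opened.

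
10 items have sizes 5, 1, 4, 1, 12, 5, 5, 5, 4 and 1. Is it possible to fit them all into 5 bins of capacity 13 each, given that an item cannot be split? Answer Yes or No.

Yes

A valid assignment using 4 bins:
  bin 1: 12 + 1 = 13
  bin 2: 5 + 5 + 1 + 1 = 12
  bin 3: 5 + 5 = 10
  bin 4: 4 + 4 = 8
That uses only 4 ≤ 5, so 5 bins are enough.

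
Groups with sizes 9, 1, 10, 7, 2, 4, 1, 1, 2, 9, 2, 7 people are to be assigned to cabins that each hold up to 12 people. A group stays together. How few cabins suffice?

Total = 10 + 9 + 9 + 7 + 7 + 4 + 2 + 2 + 2 + 1 + 1 + 1 = 55 people.
Lower bound: ⌈55/12⌉ = 5 cabins.
A packing using 5 cabins:
  cabin 1: 10 + 2 = 12
  cabin 2: 9 + 2 + 1 = 12
  cabin 3: 9 + 2 + 1 = 12
  cabin 4: 7 + 4 + 1 = 12
  cabin 5: 7 = 7
This matches the lower bound, so 5 is optimal.

5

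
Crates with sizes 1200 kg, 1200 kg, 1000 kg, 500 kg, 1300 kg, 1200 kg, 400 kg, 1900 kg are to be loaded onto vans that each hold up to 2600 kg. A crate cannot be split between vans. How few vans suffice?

4

Total = 1900 + 1300 + 1200 + 1200 + 1200 + 1000 + 500 + 400 = 8700 kg.
Lower bound: ⌈8700/2600⌉ = 4 vans.
A packing using 4 vans:
  van 1: 1900 + 500 = 2400
  van 2: 1300 + 1200 = 2500
  van 3: 1200 + 1200 = 2400
  van 4: 1000 + 400 = 1400
This matches the lower bound, so 4 is optimal.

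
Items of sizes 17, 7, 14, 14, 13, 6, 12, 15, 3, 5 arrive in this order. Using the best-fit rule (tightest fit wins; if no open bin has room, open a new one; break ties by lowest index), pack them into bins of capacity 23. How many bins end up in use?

  17 → bin 1 (new)  [load 17/23]
  7 → bin 2 (new)  [load 7/23]
  14 → bin 2  [load 21/23]
  14 → bin 3 (new)  [load 14/23]
  13 → bin 4 (new)  [load 13/23]
  6 → bin 1  [load 23/23]
  12 → bin 5 (new)  [load 12/23]
  15 → bin 6 (new)  [load 15/23]
  3 → bin 6  [load 18/23]
  5 → bin 6  [load 23/23]
6 bins opened.

6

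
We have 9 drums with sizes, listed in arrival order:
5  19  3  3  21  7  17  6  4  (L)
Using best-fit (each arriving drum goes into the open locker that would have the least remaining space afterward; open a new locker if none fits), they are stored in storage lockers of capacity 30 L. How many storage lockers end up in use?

  5 → locker 1 (new)  [load 5/30]
  19 → locker 1  [load 24/30]
  3 → locker 1  [load 27/30]
  3 → locker 1  [load 30/30]
  21 → locker 2 (new)  [load 21/30]
  7 → locker 2  [load 28/30]
  17 → locker 3 (new)  [load 17/30]
  6 → locker 3  [load 23/30]
  4 → locker 3  [load 27/30]
3 storage lockers opened.

3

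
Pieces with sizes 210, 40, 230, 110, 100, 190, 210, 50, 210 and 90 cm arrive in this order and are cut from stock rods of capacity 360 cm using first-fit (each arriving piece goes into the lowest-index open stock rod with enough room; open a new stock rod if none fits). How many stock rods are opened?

5

  210 → stock rod 1 (new)  [load 210/360]
  40 → stock rod 1  [load 250/360]
  230 → stock rod 2 (new)  [load 230/360]
  110 → stock rod 1  [load 360/360]
  100 → stock rod 2  [load 330/360]
  190 → stock rod 3 (new)  [load 190/360]
  210 → stock rod 4 (new)  [load 210/360]
  50 → stock rod 3  [load 240/360]
  210 → stock rod 5 (new)  [load 210/360]
  90 → stock rod 3  [load 330/360]
5 stock rods opened.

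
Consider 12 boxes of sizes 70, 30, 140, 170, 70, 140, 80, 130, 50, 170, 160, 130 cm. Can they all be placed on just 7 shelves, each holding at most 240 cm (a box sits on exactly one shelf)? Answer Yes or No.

Yes

A valid assignment using 7 shelves:
  shelf 1: 170 + 70 = 240
  shelf 2: 170 + 70 = 240
  shelf 3: 160 + 80 = 240
  shelf 4: 140 + 50 + 30 = 220
  shelf 5: 140 = 140
  shelf 6: 130 = 130
  shelf 7: 130 = 130
Every load is within 240 cm, so 7 shelves suffice.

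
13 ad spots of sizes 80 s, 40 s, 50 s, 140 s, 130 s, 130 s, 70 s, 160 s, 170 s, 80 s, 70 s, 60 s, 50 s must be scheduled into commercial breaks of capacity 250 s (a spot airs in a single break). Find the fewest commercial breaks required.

5

Total = 170 + 160 + 140 + 130 + 130 + 80 + 80 + 70 + 70 + 60 + 50 + 50 + 40 = 1230 s.
Lower bound: ⌈1230/250⌉ = 5 commercial breaks.
A packing using 5 commercial breaks:
  break 1: 170 + 80 = 250
  break 2: 160 + 80 = 240
  break 3: 140 + 70 + 40 = 250
  break 4: 130 + 70 + 50 = 250
  break 5: 130 + 60 + 50 = 240
This matches the lower bound, so 5 is optimal.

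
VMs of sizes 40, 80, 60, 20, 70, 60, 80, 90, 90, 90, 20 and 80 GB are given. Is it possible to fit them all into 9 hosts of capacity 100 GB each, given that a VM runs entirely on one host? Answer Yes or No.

A valid assignment using 9 hosts:
  host 1: 90 = 90
  host 2: 90 = 90
  host 3: 90 = 90
  host 4: 80 + 20 = 100
  host 5: 80 + 20 = 100
  host 6: 80 = 80
  host 7: 70 = 70
  host 8: 60 + 40 = 100
  host 9: 60 = 60
Every load is within 100 GB, so 9 hosts suffice.

Yes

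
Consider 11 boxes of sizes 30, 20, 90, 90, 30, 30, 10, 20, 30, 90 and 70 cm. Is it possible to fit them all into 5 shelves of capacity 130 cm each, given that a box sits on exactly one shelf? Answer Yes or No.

A valid assignment using 4 shelves:
  shelf 1: 90 + 30 + 10 = 130
  shelf 2: 90 + 30 = 120
  shelf 3: 90 + 20 + 20 = 130
  shelf 4: 70 + 30 + 30 = 130
That uses only 4 ≤ 5, so 5 shelves are enough.

Yes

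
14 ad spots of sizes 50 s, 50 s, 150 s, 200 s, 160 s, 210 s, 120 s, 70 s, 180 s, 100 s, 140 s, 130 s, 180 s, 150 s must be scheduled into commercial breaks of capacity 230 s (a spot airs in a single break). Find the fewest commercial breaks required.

Total = 210 + 200 + 180 + 180 + 160 + 150 + 150 + 140 + 130 + 120 + 100 + 70 + 50 + 50 = 1890 s.
Lower bound: ⌈1890/230⌉ = 9 commercial breaks.
Also, 10 ad spots each exceed 115 s, and no two of those can share a break, so at least 10 commercial breaks are needed.
A packing using 10 commercial breaks:
  break 1: 210 = 210
  break 2: 200 = 200
  break 3: 180 + 50 = 230
  break 4: 180 + 50 = 230
  break 5: 160 + 70 = 230
  break 6: 150 = 150
  break 7: 150 = 150
  break 8: 140 = 140
  break 9: 130 + 100 = 230
  break 10: 120 = 120
This matches the lower bound, so 10 is optimal.

10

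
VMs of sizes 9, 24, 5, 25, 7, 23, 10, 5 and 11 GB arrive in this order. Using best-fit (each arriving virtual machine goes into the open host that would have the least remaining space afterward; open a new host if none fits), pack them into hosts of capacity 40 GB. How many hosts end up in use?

  9 → host 1 (new)  [load 9/40]
  24 → host 1  [load 33/40]
  5 → host 1  [load 38/40]
  25 → host 2 (new)  [load 25/40]
  7 → host 2  [load 32/40]
  23 → host 3 (new)  [load 23/40]
  10 → host 3  [load 33/40]
  5 → host 3  [load 38/40]
  11 → host 4 (new)  [load 11/40]
4 hosts opened.

4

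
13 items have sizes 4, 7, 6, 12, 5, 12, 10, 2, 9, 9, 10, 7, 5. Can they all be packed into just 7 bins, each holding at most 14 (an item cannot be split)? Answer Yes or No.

Total = 98; ⌈98/14⌉ = 7.
The bound of 7 does not rule out 7, but exhaustive search shows no assignment into 7 bins of capacity 14 exists — the minimum is 8.

No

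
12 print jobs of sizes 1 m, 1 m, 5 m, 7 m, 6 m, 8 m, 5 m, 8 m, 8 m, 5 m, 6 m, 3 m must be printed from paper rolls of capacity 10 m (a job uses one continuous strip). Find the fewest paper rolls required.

8

Total = 8 + 8 + 8 + 7 + 6 + 6 + 5 + 5 + 5 + 3 + 1 + 1 = 63 m.
Lower bound: ⌈63/10⌉ = 7 paper rolls.
A packing using 8 paper rolls:
  roll 1: 8 + 1 + 1 = 10
  roll 2: 8 = 8
  roll 3: 8 = 8
  roll 4: 7 + 3 = 10
  roll 5: 6 = 6
  roll 6: 6 = 6
  roll 7: 5 + 5 = 10
  roll 8: 5 = 5
No arrangement into 7 paper rolls stays within capacity, so 8 is optimal.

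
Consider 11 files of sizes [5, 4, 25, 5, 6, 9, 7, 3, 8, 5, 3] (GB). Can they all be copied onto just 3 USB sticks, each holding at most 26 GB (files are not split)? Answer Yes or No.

No

Total = 80 GB; ⌈80/26⌉ = 4.
At least 4 USB sticks are required, but only 3 are allowed.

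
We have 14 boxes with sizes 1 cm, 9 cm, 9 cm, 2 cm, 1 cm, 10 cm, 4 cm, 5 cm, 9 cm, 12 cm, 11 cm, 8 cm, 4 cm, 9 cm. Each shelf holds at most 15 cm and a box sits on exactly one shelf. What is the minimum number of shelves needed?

Total = 12 + 11 + 10 + 9 + 9 + 9 + 9 + 8 + 5 + 4 + 4 + 2 + 1 + 1 = 94 cm.
Lower bound: ⌈94/15⌉ = 7 shelves.
Also, 8 boxes each exceed 15/2 cm, and no two of those can share a shelf, so at least 8 shelves are needed.
A packing using 8 shelves:
  shelf 1: 12 + 2 + 1 = 15
  shelf 2: 11 + 4 = 15
  shelf 3: 10 + 5 = 15
  shelf 4: 9 + 4 + 1 = 14
  shelf 5: 9 = 9
  shelf 6: 9 = 9
  shelf 7: 9 = 9
  shelf 8: 8 = 8
This matches the lower bound, so 8 is optimal.

8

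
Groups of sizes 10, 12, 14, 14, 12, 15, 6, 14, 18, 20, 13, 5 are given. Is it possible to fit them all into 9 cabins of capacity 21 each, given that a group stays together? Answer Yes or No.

No

Total = 153; ⌈153/21⌉ = 8.
9 groups each exceed half the capacity and cannot share a cabin, forcing at least 9 cabins.
The bound of 9 does not rule out 9, but exhaustive search shows no assignment into 9 cabins of capacity 21 exists — the minimum is 10.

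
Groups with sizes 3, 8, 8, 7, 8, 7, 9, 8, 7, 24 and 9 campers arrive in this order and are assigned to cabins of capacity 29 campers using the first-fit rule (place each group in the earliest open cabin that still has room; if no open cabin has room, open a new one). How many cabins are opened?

4

  3 → cabin 1 (new)  [load 3/29]
  8 → cabin 1  [load 11/29]
  8 → cabin 1  [load 19/29]
  7 → cabin 1  [load 26/29]
  8 → cabin 2 (new)  [load 8/29]
  7 → cabin 2  [load 15/29]
  9 → cabin 2  [load 24/29]
  8 → cabin 3 (new)  [load 8/29]
  7 → cabin 3  [load 15/29]
  24 → cabin 4 (new)  [load 24/29]
  9 → cabin 3  [load 24/29]
4 cabins opened.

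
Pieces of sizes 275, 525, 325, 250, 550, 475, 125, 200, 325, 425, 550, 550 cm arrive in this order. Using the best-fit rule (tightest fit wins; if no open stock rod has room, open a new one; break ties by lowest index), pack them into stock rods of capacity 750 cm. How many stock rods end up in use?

  275 → stock rod 1 (new)  [load 275/750]
  525 → stock rod 2 (new)  [load 525/750]
  325 → stock rod 1  [load 600/750]
  250 → stock rod 3 (new)  [load 250/750]
  550 → stock rod 4 (new)  [load 550/750]
  475 → stock rod 3  [load 725/750]
  125 → stock rod 1  [load 725/750]
  200 → stock rod 4  [load 750/750]
  325 → stock rod 5 (new)  [load 325/750]
  425 → stock rod 5  [load 750/750]
  550 → stock rod 6 (new)  [load 550/750]
  550 → stock rod 7 (new)  [load 550/750]
7 stock rods opened.

7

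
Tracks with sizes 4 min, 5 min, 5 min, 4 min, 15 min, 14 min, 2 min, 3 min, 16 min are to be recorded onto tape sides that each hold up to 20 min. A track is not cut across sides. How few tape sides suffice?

4

Total = 16 + 15 + 14 + 5 + 5 + 4 + 4 + 3 + 2 = 68 min.
Lower bound: ⌈68/20⌉ = 4 tape sides.
A packing using 4 tape sides:
  side 1: 16 + 4 = 20
  side 2: 15 + 5 = 20
  side 3: 14 + 5 = 19
  side 4: 4 + 3 + 2 = 9
This matches the lower bound, so 4 is optimal.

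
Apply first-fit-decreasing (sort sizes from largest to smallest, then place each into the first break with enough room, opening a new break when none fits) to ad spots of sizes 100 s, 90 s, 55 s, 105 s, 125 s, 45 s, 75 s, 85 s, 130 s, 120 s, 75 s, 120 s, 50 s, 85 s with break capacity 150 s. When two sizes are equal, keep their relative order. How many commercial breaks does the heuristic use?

10

Sorted descending: 130, 125, 120, 120, 105, 100, 90, 85, 85, 75, 75, 55, 50, 45.
  130 → break 1 (new)  [load 130/150]
  125 → break 2 (new)  [load 125/150]
  120 → break 3 (new)  [load 120/150]
  120 → break 4 (new)  [load 120/150]
  105 → break 5 (new)  [load 105/150]
  100 → break 6 (new)  [load 100/150]
  90 → break 7 (new)  [load 90/150]
  85 → break 8 (new)  [load 85/150]
  85 → break 9 (new)  [load 85/150]
  75 → break 10 (new)  [load 75/150]
  75 → break 10  [load 150/150]
  55 → break 7  [load 145/150]
  50 → break 6  [load 150/150]
  45 → break 5  [load 150/150]
10 commercial breaks opened.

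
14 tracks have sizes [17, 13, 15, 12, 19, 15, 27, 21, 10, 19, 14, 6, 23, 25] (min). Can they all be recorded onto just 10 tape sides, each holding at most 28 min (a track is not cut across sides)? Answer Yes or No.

A valid assignment using 10 tape sides:
  side 1: 27 = 27
  side 2: 25 = 25
  side 3: 23 = 23
  side 4: 21 + 6 = 27
  side 5: 19 = 19
  side 6: 19 = 19
  side 7: 17 + 10 = 27
  side 8: 15 + 13 = 28
  side 9: 15 + 12 = 27
  side 10: 14 = 14
Every load is within 28 min, so 10 tape sides suffice.

Yes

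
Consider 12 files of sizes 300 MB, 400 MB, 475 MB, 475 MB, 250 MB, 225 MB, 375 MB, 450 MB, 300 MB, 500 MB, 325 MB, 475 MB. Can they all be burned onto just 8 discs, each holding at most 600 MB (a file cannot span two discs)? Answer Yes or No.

No

Total = 4550 MB; ⌈4550/600⌉ = 8.
The bound of 8 does not rule out 8, but exhaustive search shows no assignment into 8 discs of capacity 600 MB exists — the minimum is 9.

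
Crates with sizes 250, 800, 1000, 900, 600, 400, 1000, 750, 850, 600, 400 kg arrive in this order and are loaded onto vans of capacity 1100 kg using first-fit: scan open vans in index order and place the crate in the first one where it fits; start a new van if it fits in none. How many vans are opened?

  250 → van 1 (new)  [load 250/1100]
  800 → van 1  [load 1050/1100]
  1000 → van 2 (new)  [load 1000/1100]
  900 → van 3 (new)  [load 900/1100]
  600 → van 4 (new)  [load 600/1100]
  400 → van 4  [load 1000/1100]
  1000 → van 5 (new)  [load 1000/1100]
  750 → van 6 (new)  [load 750/1100]
  850 → van 7 (new)  [load 850/1100]
  600 → van 8 (new)  [load 600/1100]
  400 → van 8  [load 1000/1100]
8 vans opened.

8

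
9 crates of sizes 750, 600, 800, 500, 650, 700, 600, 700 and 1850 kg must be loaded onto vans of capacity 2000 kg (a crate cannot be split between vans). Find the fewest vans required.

4

Total = 1850 + 800 + 750 + 700 + 700 + 650 + 600 + 600 + 500 = 7150 kg.
Lower bound: ⌈7150/2000⌉ = 4 vans.
A packing using 4 vans:
  van 1: 1850 = 1850
  van 2: 800 + 750 = 1550
  van 3: 700 + 700 + 600 = 2000
  van 4: 650 + 600 + 500 = 1750
This matches the lower bound, so 4 is optimal.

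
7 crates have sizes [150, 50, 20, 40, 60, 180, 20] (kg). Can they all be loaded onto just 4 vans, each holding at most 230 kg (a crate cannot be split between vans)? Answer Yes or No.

Yes

A valid assignment using 3 vans:
  van 1: 180 + 50 = 230
  van 2: 150 + 60 + 20 = 230
  van 3: 40 + 20 = 60
That uses only 3 ≤ 4, so 4 vans are enough.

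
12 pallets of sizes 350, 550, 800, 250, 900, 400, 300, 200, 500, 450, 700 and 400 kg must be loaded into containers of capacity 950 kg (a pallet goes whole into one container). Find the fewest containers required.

Total = 900 + 800 + 700 + 550 + 500 + 450 + 400 + 400 + 350 + 300 + 250 + 200 = 5800 kg.
Lower bound: ⌈5800/950⌉ = 7 containers.
A packing using 7 containers:
  container 1: 900 = 900
  container 2: 800 = 800
  container 3: 700 + 250 = 950
  container 4: 550 + 400 = 950
  container 5: 500 + 450 = 950
  container 6: 400 + 350 + 200 = 950
  container 7: 300 = 300
This matches the lower bound, so 7 is optimal.

7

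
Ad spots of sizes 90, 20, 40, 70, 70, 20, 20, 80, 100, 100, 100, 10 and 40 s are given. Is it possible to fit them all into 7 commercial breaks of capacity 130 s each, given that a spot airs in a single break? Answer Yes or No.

A valid assignment using 7 commercial breaks:
  break 1: 100 + 20 + 10 = 130
  break 2: 100 + 20 = 120
  break 3: 100 + 20 = 120
  break 4: 90 + 40 = 130
  break 5: 80 + 40 = 120
  break 6: 70 = 70
  break 7: 70 = 70
Every load is within 130 s, so 7 commercial breaks suffice.

Yes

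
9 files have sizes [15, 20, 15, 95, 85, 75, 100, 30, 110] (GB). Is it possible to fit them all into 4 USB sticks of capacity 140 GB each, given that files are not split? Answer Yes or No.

No

Total = 545 GB; ⌈545/140⌉ = 4.
5 files each exceed half the capacity and cannot share a USB stick, forcing at least 5 USB sticks.
At least 5 USB sticks are required, but only 4 are allowed.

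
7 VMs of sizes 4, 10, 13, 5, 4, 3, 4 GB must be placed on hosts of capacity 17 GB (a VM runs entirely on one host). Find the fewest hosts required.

Total = 13 + 10 + 5 + 4 + 4 + 4 + 3 = 43 GB.
Lower bound: ⌈43/17⌉ = 3 hosts.
A packing using 3 hosts:
  host 1: 13 + 4 = 17
  host 2: 10 + 5 = 15
  host 3: 4 + 4 + 3 = 11
This matches the lower bound, so 3 is optimal.

3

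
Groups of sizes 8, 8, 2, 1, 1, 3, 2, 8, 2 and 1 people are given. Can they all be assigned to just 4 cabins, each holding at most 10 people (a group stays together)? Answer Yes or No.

A valid assignment using 4 cabins:
  cabin 1: 8 + 2 = 10
  cabin 2: 8 + 2 = 10
  cabin 3: 8 + 2 = 10
  cabin 4: 3 + 1 + 1 + 1 = 6
Every load is within 10 people, so 4 cabins suffice.

Yes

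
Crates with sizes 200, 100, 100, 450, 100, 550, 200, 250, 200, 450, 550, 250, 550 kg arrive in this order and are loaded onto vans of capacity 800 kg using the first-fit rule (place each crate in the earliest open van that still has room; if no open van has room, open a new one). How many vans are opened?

6

  200 → van 1 (new)  [load 200/800]
  100 → van 1  [load 300/800]
  100 → van 1  [load 400/800]
  450 → van 2 (new)  [load 450/800]
  100 → van 1  [load 500/800]
  550 → van 3 (new)  [load 550/800]
  200 → van 1  [load 700/800]
  250 → van 2  [load 700/800]
  200 → van 3  [load 750/800]
  450 → van 4 (new)  [load 450/800]
  550 → van 5 (new)  [load 550/800]
  250 → van 4  [load 700/800]
  550 → van 6 (new)  [load 550/800]
6 vans opened.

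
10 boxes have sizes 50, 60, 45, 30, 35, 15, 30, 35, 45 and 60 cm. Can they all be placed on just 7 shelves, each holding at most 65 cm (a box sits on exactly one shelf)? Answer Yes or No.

A valid assignment using 7 shelves:
  shelf 1: 60 = 60
  shelf 2: 60 = 60
  shelf 3: 50 + 15 = 65
  shelf 4: 45 = 45
  shelf 5: 45 = 45
  shelf 6: 35 + 30 = 65
  shelf 7: 35 + 30 = 65
Every load is within 65 cm, so 7 shelves suffice.

Yes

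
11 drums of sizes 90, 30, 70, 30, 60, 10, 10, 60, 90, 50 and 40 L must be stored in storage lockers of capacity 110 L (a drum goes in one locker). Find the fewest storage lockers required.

Total = 90 + 90 + 70 + 60 + 60 + 50 + 40 + 30 + 30 + 10 + 10 = 540 L.
Lower bound: ⌈540/110⌉ = 5 storage lockers.
A packing using 6 storage lockers:
  locker 1: 90 + 10 + 10 = 110
  locker 2: 90 = 90
  locker 3: 70 + 40 = 110
  locker 4: 60 + 50 = 110
  locker 5: 60 + 30 = 90
  locker 6: 30 = 30
No arrangement into 5 storage lockers stays within capacity, so 6 is optimal.

6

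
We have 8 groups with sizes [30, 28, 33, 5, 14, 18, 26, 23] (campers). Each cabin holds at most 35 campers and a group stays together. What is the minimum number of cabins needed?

Total = 33 + 30 + 28 + 26 + 23 + 18 + 14 + 5 = 177 campers.
Lower bound: ⌈177/35⌉ = 6 cabins.
A packing using 6 cabins:
  cabin 1: 33 = 33
  cabin 2: 30 + 5 = 35
  cabin 3: 28 = 28
  cabin 4: 26 = 26
  cabin 5: 23 = 23
  cabin 6: 18 + 14 = 32
This matches the lower bound, so 6 is optimal.

6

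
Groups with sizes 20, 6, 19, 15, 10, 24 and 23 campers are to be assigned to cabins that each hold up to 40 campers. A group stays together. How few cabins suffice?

Total = 24 + 23 + 20 + 19 + 15 + 10 + 6 = 117 campers.
Lower bound: ⌈117/40⌉ = 3 cabins.
A packing using 3 cabins:
  cabin 1: 24 + 15 = 39
  cabin 2: 23 + 10 + 6 = 39
  cabin 3: 20 + 19 = 39
This matches the lower bound, so 3 is optimal.

3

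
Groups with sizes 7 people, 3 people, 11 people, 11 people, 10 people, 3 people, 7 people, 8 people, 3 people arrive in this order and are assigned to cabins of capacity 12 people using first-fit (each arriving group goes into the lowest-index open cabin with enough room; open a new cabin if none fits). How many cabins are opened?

6

  7 → cabin 1 (new)  [load 7/12]
  3 → cabin 1  [load 10/12]
  11 → cabin 2 (new)  [load 11/12]
  11 → cabin 3 (new)  [load 11/12]
  10 → cabin 4 (new)  [load 10/12]
  3 → cabin 5 (new)  [load 3/12]
  7 → cabin 5  [load 10/12]
  8 → cabin 6 (new)  [load 8/12]
  3 → cabin 6  [load 11/12]
6 cabins opened.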